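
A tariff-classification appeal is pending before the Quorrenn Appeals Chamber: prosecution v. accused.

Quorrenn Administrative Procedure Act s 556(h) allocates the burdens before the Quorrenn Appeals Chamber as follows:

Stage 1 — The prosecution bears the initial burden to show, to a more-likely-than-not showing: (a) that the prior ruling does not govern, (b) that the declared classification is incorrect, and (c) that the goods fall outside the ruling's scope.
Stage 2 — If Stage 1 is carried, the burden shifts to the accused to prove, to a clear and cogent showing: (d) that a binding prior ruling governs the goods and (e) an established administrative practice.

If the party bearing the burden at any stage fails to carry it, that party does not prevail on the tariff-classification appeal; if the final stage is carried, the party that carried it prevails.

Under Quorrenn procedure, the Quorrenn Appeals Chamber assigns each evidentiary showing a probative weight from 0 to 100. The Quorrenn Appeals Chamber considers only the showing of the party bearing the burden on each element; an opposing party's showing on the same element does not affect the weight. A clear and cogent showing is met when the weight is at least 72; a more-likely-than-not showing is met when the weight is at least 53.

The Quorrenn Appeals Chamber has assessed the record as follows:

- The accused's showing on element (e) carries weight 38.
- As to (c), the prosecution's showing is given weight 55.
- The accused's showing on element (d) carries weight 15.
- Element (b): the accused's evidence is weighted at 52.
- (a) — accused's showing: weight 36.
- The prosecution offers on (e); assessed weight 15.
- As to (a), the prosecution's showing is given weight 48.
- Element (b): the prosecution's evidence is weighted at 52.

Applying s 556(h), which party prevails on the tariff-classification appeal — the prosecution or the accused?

accused

At Stage 1 the prosecution must meet a more-likely-than-not showing (weight is at least 53): on (a) the weight is 48 (the accused's 36 is given no effect), < 53, so (a) does not meet the standard; on (b) the weight is 52 (the accused's 52 is given no effect), which does not reach 53, so (b) does not meet the standard; on (c) the weight is 55, which does reach 53, so (c) meets the standard.
  The prosecution does not carry Stage 1.
The analysis ends at Stage 1; the accused prevails.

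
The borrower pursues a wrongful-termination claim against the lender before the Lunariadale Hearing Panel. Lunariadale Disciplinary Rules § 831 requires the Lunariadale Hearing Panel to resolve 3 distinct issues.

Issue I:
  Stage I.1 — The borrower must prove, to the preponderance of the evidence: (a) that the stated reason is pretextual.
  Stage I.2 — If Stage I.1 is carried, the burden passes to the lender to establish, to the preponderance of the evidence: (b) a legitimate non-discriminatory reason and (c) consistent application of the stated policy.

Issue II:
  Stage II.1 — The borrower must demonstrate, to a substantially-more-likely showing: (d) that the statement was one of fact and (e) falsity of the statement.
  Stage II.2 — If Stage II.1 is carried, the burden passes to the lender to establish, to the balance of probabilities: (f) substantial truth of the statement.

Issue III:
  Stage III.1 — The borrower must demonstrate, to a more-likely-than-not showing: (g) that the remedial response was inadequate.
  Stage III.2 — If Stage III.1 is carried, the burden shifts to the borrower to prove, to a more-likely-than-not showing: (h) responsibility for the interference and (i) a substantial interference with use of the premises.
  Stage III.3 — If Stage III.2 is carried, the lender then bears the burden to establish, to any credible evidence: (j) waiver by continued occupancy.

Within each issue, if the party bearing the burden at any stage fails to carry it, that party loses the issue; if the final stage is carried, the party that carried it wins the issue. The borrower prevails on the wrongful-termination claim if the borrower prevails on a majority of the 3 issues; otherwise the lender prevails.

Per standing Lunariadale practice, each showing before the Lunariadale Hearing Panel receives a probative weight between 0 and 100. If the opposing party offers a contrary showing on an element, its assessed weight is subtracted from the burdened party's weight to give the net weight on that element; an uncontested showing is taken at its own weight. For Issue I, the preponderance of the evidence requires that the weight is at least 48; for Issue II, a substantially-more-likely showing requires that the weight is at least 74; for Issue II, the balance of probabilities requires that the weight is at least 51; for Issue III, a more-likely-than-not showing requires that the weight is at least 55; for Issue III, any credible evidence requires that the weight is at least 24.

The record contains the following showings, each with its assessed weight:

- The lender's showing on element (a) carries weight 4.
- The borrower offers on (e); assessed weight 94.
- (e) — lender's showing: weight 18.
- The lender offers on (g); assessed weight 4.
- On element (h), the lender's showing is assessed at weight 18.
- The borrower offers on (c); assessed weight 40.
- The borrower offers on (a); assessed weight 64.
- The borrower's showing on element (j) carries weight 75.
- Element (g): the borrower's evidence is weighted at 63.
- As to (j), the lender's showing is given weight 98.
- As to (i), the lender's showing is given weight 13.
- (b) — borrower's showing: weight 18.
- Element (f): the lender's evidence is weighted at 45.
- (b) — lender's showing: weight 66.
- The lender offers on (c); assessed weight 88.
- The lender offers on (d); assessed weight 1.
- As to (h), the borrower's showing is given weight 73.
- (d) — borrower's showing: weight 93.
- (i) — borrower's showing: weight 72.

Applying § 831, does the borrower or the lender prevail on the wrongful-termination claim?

— Issue I —
Stage I.1 (borrower, the preponderance of the evidence, weight is at least 48): (a) net 64−4=60 ≥ 48 — meets.
  Stage I.1 carried; the burden shifts to the lender.
Stage I.2 (lender, the preponderance of the evidence, weight is at least 48): (b) net 66−18=48 ≥ 48 — meets; (c) net 88−40=48 ≥ 48 — meets.
  The lender carries the last stage.
Every stage carried; the lender prevails on this issue.
— Issue II —
At Stage II.1 the borrower must meet a substantially-more-likely showing (weight is at least 74): on (d) the weight is 93 less the opposing 1 gives net 92, ≥ 74, so (d) meets the standard; on (e) the weight is 94 less the opposing 18 gives net 76, which does reach 74, so (e) meets the standard.
  All elements met. The burden passes to the lender.
At Stage II.2 the lender must meet the balance of probabilities (weight is at least 51): on (f) the weight is 45, which does not reach 51, so (f) does not meet the standard.
  The lender does not carry Stage II.2.
So the borrower prevails on this issue.
— Issue III —
Stage III.1 (borrower, a more-likely-than-not showing, weight is at least 55): (g) net 63−4=59 ≥ 55 — meets.
  Stage III.1 is satisfied; the borrower continues to bear the burden.
Stage III.2 (borrower, a more-likely-than-not showing, weight is at least 55): (h) net 73−18=55 ≥ 55 — meets; (i) net 72−13=59 ≥ 55 — meets.
  Stage III.2 carried; the burden shifts to the lender.
Stage III.3 (lender, any credible evidence, weight is at least 24): (j) net 98−75=23 < 24 — fails.
  Not every element is met, so the lender fails to carry Stage III.3.
So the borrower prevails on this issue.
Per-issue: Issue I → lender; Issue II → borrower; Issue III → borrower. The borrower must prevail on a majority of issues; overall, the borrower prevails.

borrower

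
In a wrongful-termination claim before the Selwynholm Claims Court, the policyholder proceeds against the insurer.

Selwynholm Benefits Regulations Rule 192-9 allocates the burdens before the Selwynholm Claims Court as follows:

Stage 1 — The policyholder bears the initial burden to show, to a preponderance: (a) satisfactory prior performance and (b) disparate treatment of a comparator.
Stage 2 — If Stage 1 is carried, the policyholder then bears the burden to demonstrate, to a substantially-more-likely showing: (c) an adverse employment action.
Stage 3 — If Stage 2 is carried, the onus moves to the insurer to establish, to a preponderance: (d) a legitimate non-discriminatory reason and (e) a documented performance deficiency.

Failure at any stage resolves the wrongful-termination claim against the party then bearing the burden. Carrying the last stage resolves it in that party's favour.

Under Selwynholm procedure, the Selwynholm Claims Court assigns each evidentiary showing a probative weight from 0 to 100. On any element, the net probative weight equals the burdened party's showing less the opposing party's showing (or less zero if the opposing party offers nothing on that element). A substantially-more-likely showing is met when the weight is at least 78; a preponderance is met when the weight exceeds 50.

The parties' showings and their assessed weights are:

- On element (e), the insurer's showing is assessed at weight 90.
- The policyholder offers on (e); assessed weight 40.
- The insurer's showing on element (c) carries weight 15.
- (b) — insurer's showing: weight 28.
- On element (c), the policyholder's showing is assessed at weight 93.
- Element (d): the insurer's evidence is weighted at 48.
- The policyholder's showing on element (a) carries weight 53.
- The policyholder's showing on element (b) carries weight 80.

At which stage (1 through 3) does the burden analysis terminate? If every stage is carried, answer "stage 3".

At Stage 1 the policyholder must meet a preponderance (weight exceeds 50): on (a) the weight is 53, which does exceed 50, so (a) meets the standard; on (b) the weight is 80 less the opposing 28 gives net 52, which does exceed 50, so (b) meets the standard.
  Stage 1 is satisfied; the policyholder continues to bear the burden.
At Stage 2 the policyholder must meet a substantially-more-likely showing (weight is at least 78): on (c) the weight is 93 less the opposing 15 gives net 78, ≥ 78, so (c) meets the standard.
  The policyholder carries Stage 2; the insurer now bears the burden.
At Stage 3 the insurer must meet a preponderance (weight exceeds 50): on (d) the weight is 48, which does not exceed 50, so (d) does not meet the standard; on (e) the weight is 90 less the opposing 40 gives net 50, which does not exceed 50, so (e) does not meet the standard.
  The insurer does not carry Stage 3.
So the policyholder prevails.

stage 3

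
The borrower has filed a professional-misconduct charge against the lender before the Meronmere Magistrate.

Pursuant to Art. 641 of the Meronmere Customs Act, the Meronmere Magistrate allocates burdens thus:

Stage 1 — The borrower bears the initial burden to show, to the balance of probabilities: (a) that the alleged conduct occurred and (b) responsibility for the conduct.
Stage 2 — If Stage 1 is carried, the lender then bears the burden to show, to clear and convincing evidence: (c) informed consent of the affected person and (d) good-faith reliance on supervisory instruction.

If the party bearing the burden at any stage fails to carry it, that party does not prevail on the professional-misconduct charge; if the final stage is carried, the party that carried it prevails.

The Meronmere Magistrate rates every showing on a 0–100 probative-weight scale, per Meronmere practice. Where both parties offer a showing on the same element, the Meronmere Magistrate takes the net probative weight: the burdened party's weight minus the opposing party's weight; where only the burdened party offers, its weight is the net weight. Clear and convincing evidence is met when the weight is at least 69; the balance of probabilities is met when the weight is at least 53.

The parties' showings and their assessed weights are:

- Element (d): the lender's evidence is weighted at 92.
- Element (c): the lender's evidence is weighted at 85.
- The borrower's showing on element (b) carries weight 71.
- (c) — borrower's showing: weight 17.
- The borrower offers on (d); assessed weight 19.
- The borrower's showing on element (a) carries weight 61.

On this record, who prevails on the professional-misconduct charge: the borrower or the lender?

At Stage 1 the borrower must meet the balance of probabilities (weight is at least 53): on (a) the weight is 61, which does reach 53, so (a) meets the standard; on (b) the weight is 71, which does reach 53, so (b) meets the standard.
  Stage 1 is satisfied; the onus moves to the lender.
At Stage 2 the lender must meet clear and convincing evidence (weight is at least 69): on (c) the weight is 85 less the opposing 17 gives net 68, which does not reach 69, so (c) does not meet the standard; on (d) the weight is 92 less the opposing 19 gives net 73, ≥ 69, so (d) meets the standard.
  The lender does not carry Stage 2.
The analysis ends at Stage 2; the borrower prevails.

borrower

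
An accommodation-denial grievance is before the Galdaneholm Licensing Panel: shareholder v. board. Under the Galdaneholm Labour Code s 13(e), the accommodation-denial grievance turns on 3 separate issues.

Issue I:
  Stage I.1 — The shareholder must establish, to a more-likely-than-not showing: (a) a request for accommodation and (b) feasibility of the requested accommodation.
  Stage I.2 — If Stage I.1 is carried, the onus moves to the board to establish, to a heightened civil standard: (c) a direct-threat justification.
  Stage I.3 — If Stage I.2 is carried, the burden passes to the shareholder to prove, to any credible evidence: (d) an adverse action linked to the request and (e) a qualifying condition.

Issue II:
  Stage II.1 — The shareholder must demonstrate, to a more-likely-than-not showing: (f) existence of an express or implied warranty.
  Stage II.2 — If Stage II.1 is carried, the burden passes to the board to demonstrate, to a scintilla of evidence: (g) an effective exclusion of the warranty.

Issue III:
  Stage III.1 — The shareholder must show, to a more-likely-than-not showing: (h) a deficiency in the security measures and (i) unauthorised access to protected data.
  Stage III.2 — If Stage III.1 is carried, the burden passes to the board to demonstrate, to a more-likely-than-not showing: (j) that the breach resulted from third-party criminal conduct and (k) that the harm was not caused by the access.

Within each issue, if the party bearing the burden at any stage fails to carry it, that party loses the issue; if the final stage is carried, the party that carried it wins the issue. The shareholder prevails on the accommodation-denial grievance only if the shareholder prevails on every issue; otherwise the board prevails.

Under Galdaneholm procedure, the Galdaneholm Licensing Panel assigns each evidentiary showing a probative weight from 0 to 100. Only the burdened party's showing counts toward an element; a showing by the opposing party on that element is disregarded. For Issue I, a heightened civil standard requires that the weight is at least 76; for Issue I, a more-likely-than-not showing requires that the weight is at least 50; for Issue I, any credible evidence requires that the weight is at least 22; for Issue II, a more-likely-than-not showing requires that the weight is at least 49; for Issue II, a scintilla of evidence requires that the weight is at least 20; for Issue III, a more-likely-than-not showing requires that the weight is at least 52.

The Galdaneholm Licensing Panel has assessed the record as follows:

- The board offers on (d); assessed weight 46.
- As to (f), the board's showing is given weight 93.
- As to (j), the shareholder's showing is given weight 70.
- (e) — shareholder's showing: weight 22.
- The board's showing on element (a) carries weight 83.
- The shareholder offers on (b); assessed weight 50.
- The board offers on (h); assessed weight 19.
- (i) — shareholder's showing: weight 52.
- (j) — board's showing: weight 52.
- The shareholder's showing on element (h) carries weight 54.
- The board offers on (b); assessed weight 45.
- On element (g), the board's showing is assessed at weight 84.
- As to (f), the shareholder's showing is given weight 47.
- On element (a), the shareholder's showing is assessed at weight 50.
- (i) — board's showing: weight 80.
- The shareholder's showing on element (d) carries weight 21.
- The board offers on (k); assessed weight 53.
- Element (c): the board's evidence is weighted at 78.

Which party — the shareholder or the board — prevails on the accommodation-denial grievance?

board

— Issue I —
Stage I.1 (shareholder, a more-likely-than-not showing, weight is at least 50): (a) 50 (board's 83 disregarded) ≥ 50 — meets; (b) 50 (board's 45 disregarded) ≥ 50 — meets.
  All elements met. The burden passes to the board.
Stage I.2 (board, a heightened civil standard, weight is at least 76): (c) 78 ≥ 76 — meets.
  Stage I.2 carried; the burden shifts to the shareholder.
Stage I.3 (shareholder, any credible evidence, weight is at least 22): (d) 21 (board's 46 disregarded) < 22 — fails; (e) 22 ≥ 22 — meets.
  The shareholder does not carry Stage I.3.
So the board prevails on this issue.
— Issue II —
At Stage II.1 the shareholder must meet a more-likely-than-not showing (weight is at least 49): on (f) the weight is 47 (the board's 93 is given no effect), < 49, so (f) does not meet the standard.
  The shareholder does not carry Stage II.1.
The analysis ends at Stage II.1; the board prevails on this issue.
— Issue III —
Stage III.1 — burden on shareholder; standard: a more-likely-than-not showing (weight is at least 52).
    (h): 54 (board's 19 disregarded) ≥ 52 [met]
    (i): 52 (board's 80 disregarded) ≥ 52 [met]
  All elements met. The burden passes to the board.
Stage III.2 — burden on board; standard: a more-likely-than-not showing (weight is at least 52).
    (j): 52 (shareholder's 70 disregarded) ≥ 52 [met]
    (k): 53 ≥ 52 [met]
  All elements met at the final stage.
All stages carried — the board prevails on this issue.
Per-issue: Issue I → board; Issue II → board; Issue III → board. The shareholder must prevail on every issue; overall, the board prevails.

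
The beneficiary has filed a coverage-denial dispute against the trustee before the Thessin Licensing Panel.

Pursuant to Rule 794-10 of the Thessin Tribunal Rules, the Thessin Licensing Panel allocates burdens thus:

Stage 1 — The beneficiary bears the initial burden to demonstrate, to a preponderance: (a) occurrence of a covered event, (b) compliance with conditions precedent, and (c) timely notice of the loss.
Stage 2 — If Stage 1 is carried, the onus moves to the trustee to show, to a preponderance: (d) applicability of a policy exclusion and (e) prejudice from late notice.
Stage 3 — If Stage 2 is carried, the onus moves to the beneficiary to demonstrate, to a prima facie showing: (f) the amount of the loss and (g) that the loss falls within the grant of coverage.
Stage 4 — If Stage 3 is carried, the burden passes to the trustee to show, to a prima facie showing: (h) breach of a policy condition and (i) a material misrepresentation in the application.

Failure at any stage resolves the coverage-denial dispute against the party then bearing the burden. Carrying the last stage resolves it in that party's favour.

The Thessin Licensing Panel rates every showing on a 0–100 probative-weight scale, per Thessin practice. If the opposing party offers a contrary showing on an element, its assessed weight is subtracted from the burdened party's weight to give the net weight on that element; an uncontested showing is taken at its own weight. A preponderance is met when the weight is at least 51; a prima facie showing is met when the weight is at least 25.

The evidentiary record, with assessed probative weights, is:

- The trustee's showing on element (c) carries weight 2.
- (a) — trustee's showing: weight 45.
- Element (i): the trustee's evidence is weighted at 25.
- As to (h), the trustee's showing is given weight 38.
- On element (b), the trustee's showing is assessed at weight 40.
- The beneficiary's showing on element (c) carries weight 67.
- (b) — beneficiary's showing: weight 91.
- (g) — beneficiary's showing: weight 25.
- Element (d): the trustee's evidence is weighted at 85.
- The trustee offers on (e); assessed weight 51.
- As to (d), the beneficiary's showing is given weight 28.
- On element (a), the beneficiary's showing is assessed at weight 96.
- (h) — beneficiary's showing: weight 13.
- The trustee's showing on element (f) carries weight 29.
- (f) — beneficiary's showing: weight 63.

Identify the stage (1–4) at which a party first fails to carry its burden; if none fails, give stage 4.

At Stage 1 the beneficiary must meet a preponderance (weight is at least 51): on (a) the weight is 96 less the opposing 45 gives net 51, ≥ 51, so (a) meets the standard; on (b) the weight is 91 less the opposing 40 gives net 51, ≥ 51, so (b) meets the standard; on (c) the weight is 67 less the opposing 2 gives net 65, ≥ 51, so (c) meets the standard.
  Stage 1 carried; the burden shifts to the trustee.
At Stage 2 the trustee must meet a preponderance (weight is at least 51): on (d) the weight is 85 less the opposing 28 gives net 57, ≥ 51, so (d) meets the standard; on (e) the weight is 51, which does reach 51, so (e) meets the standard.
  The trustee carries Stage 2; the beneficiary now bears the burden.
At Stage 3 the beneficiary must meet a prima facie showing (weight is at least 25): on (f) the weight is 63 less the opposing 29 gives net 34, which does reach 25, so (f) meets the standard; on (g) the weight is 25, ≥ 25, so (g) meets the standard.
  Stage 3 carried; the burden shifts to the trustee.
At Stage 4 the trustee must meet a prima facie showing (weight is at least 25): on (h) the weight is 38 less the opposing 13 gives net 25, which does reach 25, so (h) meets the standard; on (i) the weight is 25, ≥ 25, so (i) meets the standard.
  The trustee carries the last stage.
All stages carried — the trustee prevails.

stage 4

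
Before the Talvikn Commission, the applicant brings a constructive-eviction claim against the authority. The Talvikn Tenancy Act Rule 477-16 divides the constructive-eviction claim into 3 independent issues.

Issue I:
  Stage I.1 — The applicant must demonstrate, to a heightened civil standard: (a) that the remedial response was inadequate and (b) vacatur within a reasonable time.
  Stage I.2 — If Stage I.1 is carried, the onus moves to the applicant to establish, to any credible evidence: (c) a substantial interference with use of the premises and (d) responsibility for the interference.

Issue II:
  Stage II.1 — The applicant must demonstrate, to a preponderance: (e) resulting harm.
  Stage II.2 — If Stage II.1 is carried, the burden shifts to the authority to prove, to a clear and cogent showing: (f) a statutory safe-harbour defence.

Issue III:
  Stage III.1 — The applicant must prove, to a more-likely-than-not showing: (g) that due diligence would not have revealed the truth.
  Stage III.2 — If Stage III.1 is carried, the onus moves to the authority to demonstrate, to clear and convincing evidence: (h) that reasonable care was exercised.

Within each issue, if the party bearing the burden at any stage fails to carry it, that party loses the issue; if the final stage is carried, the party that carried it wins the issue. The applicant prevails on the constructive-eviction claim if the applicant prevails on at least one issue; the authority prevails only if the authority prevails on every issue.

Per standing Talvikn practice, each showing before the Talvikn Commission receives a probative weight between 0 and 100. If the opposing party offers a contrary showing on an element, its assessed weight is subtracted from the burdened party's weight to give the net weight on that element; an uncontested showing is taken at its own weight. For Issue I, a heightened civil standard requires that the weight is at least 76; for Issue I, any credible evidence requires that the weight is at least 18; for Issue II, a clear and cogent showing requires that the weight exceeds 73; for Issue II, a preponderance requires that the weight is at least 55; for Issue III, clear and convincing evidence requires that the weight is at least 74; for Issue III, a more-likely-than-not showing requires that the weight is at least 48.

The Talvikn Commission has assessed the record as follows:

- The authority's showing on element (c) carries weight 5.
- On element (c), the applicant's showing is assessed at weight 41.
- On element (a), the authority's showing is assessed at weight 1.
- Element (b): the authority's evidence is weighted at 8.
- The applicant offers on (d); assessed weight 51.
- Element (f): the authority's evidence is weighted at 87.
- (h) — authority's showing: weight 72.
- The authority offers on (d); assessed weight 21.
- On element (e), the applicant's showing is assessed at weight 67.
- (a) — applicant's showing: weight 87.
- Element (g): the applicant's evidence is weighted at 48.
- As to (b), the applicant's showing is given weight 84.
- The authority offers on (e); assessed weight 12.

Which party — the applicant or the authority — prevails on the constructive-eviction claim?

— Issue I —
Stage I.1 (applicant, a heightened civil standard, weight is at least 76): (a) net 87−1=86 ≥ 76 — meets; (b) net 84−8=76 ≥ 76 — meets.
  All elements met. The applicant retains the burden for Stage I.2.
Stage I.2 (applicant, any credible evidence, weight is at least 18): (c) net 41−5=36 ≥ 18 — meets; (d) net 51−21=30 ≥ 18 — meets.
  The applicant carries the last stage.
With every stage satisfied, the applicant prevails on this issue.
— Issue II —
Stage II.1 — burden on applicant; standard: a preponderance (weight is at least 55).
    (e): 67 − 12 = 55 ≥ 55 [met]
  Stage II.1 is satisfied; the onus moves to the authority.
Stage II.2 — burden on authority; standard: a clear and cogent showing (weight exceeds 73).
    (f): 87 > 73 [met]
  The authority carries the last stage.
All stages carried — the authority prevails on this issue.
— Issue III —
At Stage III.1 the applicant must meet a more-likely-than-not showing (weight is at least 48): on (g) the weight is 48, ≥ 48, so (g) meets the standard.
  Stage III.1 is satisfied; the onus moves to the authority.
At Stage III.2 the authority must meet clear and convincing evidence (weight is at least 74): on (h) the weight is 72, < 74, so (h) does not meet the standard.
  Stage III.2 not carried; the authority fails its burden.
The analysis ends at Stage III.2; the applicant prevails on this issue.
Per-issue: Issue I → applicant; Issue II → authority; Issue III → applicant. The applicant must prevail on at least one issue; overall, the applicant prevails.

applicant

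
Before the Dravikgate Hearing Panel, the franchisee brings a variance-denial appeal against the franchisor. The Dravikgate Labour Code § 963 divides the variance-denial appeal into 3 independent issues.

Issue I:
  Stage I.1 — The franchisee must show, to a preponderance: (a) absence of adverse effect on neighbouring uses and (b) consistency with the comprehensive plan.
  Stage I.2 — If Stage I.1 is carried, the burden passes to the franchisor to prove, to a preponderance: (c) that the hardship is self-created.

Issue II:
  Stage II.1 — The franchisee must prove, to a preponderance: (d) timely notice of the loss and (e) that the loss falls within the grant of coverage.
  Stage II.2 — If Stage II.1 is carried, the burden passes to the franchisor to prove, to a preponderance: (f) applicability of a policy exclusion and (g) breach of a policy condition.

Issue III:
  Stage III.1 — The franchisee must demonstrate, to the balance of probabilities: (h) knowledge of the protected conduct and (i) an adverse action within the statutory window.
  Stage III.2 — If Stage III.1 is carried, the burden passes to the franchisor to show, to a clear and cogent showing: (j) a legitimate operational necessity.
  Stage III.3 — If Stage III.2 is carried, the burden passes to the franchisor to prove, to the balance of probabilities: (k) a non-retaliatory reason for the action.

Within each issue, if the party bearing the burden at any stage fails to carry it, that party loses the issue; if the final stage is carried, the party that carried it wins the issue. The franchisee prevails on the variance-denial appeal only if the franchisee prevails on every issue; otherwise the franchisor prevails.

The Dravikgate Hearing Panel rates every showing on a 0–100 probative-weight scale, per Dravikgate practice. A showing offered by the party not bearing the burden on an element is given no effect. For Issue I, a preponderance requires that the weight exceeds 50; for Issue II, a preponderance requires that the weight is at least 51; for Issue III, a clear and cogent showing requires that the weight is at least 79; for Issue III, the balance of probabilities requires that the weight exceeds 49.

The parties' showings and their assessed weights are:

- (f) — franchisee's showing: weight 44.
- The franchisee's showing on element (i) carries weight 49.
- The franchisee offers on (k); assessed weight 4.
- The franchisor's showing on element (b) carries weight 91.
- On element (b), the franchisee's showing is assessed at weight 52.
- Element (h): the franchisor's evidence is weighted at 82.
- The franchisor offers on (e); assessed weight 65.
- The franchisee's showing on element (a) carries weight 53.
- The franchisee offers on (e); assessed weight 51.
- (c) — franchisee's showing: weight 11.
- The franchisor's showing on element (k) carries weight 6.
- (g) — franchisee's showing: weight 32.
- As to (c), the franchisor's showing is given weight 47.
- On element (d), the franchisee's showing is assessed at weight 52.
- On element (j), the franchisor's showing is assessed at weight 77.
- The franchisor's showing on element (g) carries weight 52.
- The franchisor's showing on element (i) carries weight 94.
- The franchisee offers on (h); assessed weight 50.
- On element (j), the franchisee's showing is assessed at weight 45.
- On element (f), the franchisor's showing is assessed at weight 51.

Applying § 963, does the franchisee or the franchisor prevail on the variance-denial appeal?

franchisor

— Issue I —
At Stage I.1 the franchisee must meet a preponderance (weight exceeds 50): on (a) the weight is 53, which does exceed 50, so (a) meets the standard; on (b) the weight is 52 (the franchisor's 91 is given no effect), which does exceed 50, so (b) meets the standard.
  All elements met. The burden passes to the franchisor.
At Stage I.2 the franchisor must meet a preponderance (weight exceeds 50): on (c) the weight is 47 (the franchisee's 11 is given no effect), ≤ 50, so (c) does not meet the standard.
  The franchisor does not carry Stage I.2.
The analysis ends at Stage I.2; the franchisee prevails on this issue.
— Issue II —
Stage II.1 — burden on franchisee; standard: a preponderance (weight is at least 51).
    (d): 52 ≥ 51 [met]
    (e): 51 (franchisor's 65 disregarded) ≥ 51 [met]
  Stage II.1 carried; the burden shifts to the franchisor.
Stage II.2 — burden on franchisor; standard: a preponderance (weight is at least 51).
    (f): 51 (franchisee's 44 disregarded) ≥ 51 [met]
    (g): 52 (franchisee's 32 disregarded) ≥ 51 [met]
  All elements met at the final stage.
Every stage carried; the franchisor prevails on this issue.
— Issue III —
Stage III.1 (franchisee, the balance of probabilities, weight exceeds 49): (h) 50 (franchisor's 82 disregarded) > 49 — meets; (i) 49 (franchisor's 94 disregarded) ≤ 49 — fails.
  Not every element is met, so the franchisee fails to carry Stage III.1.
The franchisor prevails on this issue.
Per-issue: Issue I → franchisee; Issue II → franchisor; Issue III → franchisor. The franchisee must prevail on every issue; overall, the franchisor prevails.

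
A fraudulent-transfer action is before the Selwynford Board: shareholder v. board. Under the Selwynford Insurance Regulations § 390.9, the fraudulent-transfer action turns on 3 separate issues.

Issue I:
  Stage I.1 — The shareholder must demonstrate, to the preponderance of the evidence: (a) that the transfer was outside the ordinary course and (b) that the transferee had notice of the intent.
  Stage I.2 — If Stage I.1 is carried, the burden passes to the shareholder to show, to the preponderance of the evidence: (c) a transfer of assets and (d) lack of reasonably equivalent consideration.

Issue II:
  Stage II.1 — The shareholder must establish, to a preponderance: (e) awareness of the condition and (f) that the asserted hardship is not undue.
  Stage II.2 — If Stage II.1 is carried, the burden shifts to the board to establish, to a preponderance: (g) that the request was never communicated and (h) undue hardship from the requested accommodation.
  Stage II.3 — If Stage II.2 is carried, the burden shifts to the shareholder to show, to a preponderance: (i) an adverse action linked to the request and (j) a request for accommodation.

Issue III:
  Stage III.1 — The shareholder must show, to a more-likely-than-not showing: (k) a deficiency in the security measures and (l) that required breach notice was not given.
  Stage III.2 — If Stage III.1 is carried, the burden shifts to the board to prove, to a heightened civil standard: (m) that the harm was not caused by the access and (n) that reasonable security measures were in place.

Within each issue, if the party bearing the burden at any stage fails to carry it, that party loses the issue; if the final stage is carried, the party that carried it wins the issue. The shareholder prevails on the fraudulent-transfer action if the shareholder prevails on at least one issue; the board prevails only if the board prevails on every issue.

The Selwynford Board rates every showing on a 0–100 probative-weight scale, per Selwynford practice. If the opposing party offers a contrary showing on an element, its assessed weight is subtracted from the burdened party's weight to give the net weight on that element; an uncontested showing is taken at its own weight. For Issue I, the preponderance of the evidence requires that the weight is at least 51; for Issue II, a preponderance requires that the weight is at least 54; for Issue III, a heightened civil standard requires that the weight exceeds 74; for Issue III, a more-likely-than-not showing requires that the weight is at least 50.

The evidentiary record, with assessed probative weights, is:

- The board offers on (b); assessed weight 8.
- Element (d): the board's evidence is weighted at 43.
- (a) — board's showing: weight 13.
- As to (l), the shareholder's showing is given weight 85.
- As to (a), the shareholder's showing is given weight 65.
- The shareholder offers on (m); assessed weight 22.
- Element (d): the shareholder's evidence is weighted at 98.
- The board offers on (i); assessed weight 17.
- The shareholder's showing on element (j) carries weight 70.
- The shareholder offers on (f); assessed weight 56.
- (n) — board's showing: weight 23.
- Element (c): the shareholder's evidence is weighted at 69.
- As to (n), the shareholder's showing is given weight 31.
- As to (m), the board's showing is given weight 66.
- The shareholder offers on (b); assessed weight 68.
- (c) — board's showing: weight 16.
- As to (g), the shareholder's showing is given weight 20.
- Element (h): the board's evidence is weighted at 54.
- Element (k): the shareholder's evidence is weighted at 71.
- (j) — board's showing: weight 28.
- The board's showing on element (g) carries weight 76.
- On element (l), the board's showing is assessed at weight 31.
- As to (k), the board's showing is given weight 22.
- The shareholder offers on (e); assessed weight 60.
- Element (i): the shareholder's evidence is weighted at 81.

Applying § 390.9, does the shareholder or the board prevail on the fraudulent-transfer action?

shareholder

— Issue I —
At Stage I.1 the shareholder must meet the preponderance of the evidence (weight is at least 51): on (a) the weight is 65 less the opposing 13 gives net 52, ≥ 51, so (a) meets the standard; on (b) the weight is 68 less the opposing 8 gives net 60, ≥ 51, so (b) meets the standard.
  All elements met. The shareholder retains the burden for Stage I.2.
At Stage I.2 the shareholder must meet the preponderance of the evidence (weight is at least 51): on (c) the weight is 69 less the opposing 16 gives net 53, which does reach 51, so (c) meets the standard; on (d) the weight is 98 less the opposing 43 gives net 55, ≥ 51, so (d) meets the standard.
  The shareholder carries the last stage.
With every stage satisfied, the shareholder prevails on this issue.
— Issue II —
At Stage II.1 the shareholder must meet a preponderance (weight is at least 54): on (e) the weight is 60, which does reach 54, so (e) meets the standard; on (f) the weight is 56, which does reach 54, so (f) meets the standard.
  The shareholder carries Stage II.1; the board now bears the burden.
At Stage II.2 the board must meet a preponderance (weight is at least 54): on (g) the weight is 76 less the opposing 20 gives net 56, ≥ 54, so (g) meets the standard; on (h) the weight is 54, ≥ 54, so (h) meets the standard.
  Stage II.2 is satisfied; the onus moves to the shareholder.
At Stage II.3 the shareholder must meet a preponderance (weight is at least 54): on (i) the weight is 81 less the opposing 17 gives net 64, which does reach 54, so (i) meets the standard; on (j) the weight is 70 less the opposing 28 gives net 42, which does not reach 54, so (j) does not meet the standard.
  Not every element is met, so the shareholder fails to carry Stage II.3.
The board prevails on this issue.
— Issue III —
Stage III.1 (shareholder, a more-likely-than-not showing, weight is at least 50): (k) net 71−22=49 < 50 — fails; (l) net 85−31=54 ≥ 50 — meets.
  The shareholder does not carry Stage III.1.
The board prevails on this issue.
Per-issue: Issue I → shareholder; Issue II → board; Issue III → board. The shareholder must prevail on at least one issue; overall, the shareholder prevails.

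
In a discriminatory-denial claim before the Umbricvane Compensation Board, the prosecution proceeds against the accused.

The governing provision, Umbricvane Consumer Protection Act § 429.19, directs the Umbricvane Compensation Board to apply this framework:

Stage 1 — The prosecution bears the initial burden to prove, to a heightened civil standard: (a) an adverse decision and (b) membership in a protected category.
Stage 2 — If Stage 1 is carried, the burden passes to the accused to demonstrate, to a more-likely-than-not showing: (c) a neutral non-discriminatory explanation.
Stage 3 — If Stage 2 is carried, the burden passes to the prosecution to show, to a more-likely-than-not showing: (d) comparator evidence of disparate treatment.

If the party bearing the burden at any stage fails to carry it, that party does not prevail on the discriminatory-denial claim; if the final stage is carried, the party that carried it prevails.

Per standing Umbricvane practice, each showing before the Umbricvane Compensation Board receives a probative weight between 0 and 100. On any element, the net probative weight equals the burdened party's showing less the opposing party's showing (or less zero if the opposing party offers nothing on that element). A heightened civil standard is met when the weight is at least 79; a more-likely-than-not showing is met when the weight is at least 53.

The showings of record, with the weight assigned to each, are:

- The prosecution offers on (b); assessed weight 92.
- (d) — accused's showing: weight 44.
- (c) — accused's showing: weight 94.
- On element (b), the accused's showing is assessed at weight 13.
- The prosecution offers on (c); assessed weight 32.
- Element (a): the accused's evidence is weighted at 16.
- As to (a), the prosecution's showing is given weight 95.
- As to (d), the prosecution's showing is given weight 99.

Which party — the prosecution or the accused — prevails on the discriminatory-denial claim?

prosecution

At Stage 1 the prosecution must meet a heightened civil standard (weight is at least 79): on (a) the weight is 95 less the opposing 16 gives net 79, ≥ 79, so (a) meets the standard; on (b) the weight is 92 less the opposing 13 gives net 79, which does reach 79, so (b) meets the standard.
  Stage 1 is satisfied; the onus moves to the accused.
At Stage 2 the accused must meet a more-likely-than-not showing (weight is at least 53): on (c) the weight is 94 less the opposing 32 gives net 62, ≥ 53, so (c) meets the standard.
  All elements met. The burden passes to the prosecution.
At Stage 3 the prosecution must meet a more-likely-than-not showing (weight is at least 53): on (d) the weight is 99 less the opposing 44 gives net 55, ≥ 53, so (d) meets the standard.
  All elements met at the final stage.
With every stage satisfied, the prosecution prevails.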